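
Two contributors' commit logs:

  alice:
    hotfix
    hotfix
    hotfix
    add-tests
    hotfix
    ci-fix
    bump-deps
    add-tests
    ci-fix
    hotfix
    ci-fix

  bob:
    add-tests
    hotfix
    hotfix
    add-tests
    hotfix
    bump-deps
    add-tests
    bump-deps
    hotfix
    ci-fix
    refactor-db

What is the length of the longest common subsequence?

8

Taking hotfix [2,2]; then hotfix [3,3]; then add-tests [4,4]; then hotfix [5,5]; then bump-deps [7,6]; then add-tests [8,7]; then hotfix [10,9]; then ci-fix [11,10] gives a common subsequence of length 8. dp[11][11] = 8 confirms this is the maximum.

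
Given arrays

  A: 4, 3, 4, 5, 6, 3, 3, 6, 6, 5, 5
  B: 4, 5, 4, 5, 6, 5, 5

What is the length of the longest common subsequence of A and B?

6

Let dp[i][j] be the LCS length of the first i values of A and the first j values of B. dp[i][j] = dp[i-1][j-1]+1 when the i-th and j-th values match, else max(dp[i-1][j], dp[i][j-1]).
    ·  4  5  4  5  6  5  5
 ·  0  0  0  0  0  0  0  0
 4  0  1  1  1  1  1  1  1
 3  0  1  1  1  1  1  1  1
 4  0  1  1  2  2  2  2  2
 5  0  1  2  2  3  3  3  3
 6  0  1  2  2  3  4  4  4
 3  0  1  2  2  3  4  4  4
 3  0  1  2  2  3  4  4  4
 6  0  1  2  2  3  4  4  4
 6  0  1  2  2  3  4  4  4
 5  0  1  2  2  3  4  5  5
 5  0  1  2  2  3  4  5  6
dp[11][7] = 6. One LCS (by backtracking along matches): 4, 4, 5, 6, 5, 5.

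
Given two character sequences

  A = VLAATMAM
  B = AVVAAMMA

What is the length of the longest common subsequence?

5

Taking V (A #1, B #3), then A (A #3, B #4), then A (A #4, B #5), then M (A #6, B #7), then A (A #7, B #8) gives a common subsequence of length 5. dp[8][8] = 5 confirms this is the maximum.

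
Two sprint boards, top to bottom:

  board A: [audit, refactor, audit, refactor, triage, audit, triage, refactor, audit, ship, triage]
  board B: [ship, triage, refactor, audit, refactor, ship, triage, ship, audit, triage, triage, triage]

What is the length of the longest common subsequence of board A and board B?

7

One common subsequence of length 7: refactor at board A[2]=board B[3]; then audit at board A[3]=board B[4]; then refactor at board A[4]=board B[5]; then triage at board A[5]=board B[7]; then audit at board A[6]=board B[9]; then triage at board A[7]=board B[11]; then triage at board A[11]=board B[12]. Since dp[11][12] = 7, nothing longer is possible.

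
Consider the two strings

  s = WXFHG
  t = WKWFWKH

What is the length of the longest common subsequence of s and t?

3

Taking W [1,3], then F [3,4], then H [4,7] gives a common subsequence of length 3, and the DP table's final entry dp[5][7] is also 3, so no common subsequence is longer.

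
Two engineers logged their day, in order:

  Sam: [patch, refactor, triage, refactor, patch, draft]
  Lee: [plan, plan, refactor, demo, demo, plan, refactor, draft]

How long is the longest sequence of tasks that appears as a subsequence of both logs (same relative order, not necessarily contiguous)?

3

Taking refactor (Sam #2, Lee #3), refactor (Sam #4, Lee #7), draft (Sam #6, Lee #8) gives a common subsequence of length 3, and the DP table's final entry dp[6][8] is also 3, so no common subsequence is longer.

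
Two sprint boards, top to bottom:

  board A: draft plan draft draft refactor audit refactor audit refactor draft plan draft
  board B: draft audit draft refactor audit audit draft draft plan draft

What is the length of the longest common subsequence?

Pick draft (board A #1, board B #1), draft (board A #4, board B #3), refactor (board A #5, board B #4), audit (board A #6, board B #5), audit (board A #8, board B #6), draft (board A #10, board B #8), plan (board A #11, board B #9), draft (board A #12, board B #10); all 8 tasks appear in both, in order. The LCS DP gives dp[12][10] = 8, so this is optimal.

8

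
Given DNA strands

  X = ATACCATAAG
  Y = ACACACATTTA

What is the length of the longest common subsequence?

Taking A (X #1, Y #1), A (X #3, Y #3), C (X #4, Y #4), C (X #5, Y #6), A (X #6, Y #7), T (X #7, Y #10), A (X #9, Y #11) gives a common subsequence of length 7, and the DP table's final entry dp[10][11] is also 7, so no common subsequence is longer.

7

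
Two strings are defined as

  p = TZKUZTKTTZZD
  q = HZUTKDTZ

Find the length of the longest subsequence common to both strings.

Pick Z (p #2, q #2), then U (p #4, q #3), then T (p #6, q #4), then K (p #7, q #5), then T (p #9, q #7), then Z (p #11, q #8); all 6 characters appear in both, in order. The LCS DP gives dp[12][8] = 6, so this is optimal.

6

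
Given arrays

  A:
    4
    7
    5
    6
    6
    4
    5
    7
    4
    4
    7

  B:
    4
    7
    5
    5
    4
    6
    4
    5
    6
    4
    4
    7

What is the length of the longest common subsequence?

Taking 4 [1,1], then 7 [2,2], then 5 [3,4], then 6 [5,6], then 4 [6,7], then 5 [7,8], then 4 [9,10], then 4 [10,11], then 7 [11,12] gives a common subsequence of length 9. Since dp[11][12] = 9, nothing longer is possible.

9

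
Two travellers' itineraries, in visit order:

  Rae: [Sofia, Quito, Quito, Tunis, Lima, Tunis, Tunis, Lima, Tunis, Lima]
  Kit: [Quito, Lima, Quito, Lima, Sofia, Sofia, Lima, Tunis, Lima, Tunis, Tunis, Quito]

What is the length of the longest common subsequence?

6

One common subsequence of length 6: Quito (Rae #2, Kit #1), Quito (Rae #3, Kit #3), Tunis (Rae #4, Kit #8), Lima (Rae #5, Kit #9), Tunis (Rae #6, Kit #10), Tunis (Rae #7, Kit #11). dp[10][12] = 6 confirms this is the maximum.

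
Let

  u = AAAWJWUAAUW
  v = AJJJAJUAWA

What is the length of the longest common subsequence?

6

Let dp[i][j] be the LCS length of the first i characters of u and the first j characters of v. dp[i][j] = dp[i-1][j-1]+1 when the i-th and j-th characters match, else max(dp[i-1][j], dp[i][j-1]).
    ·  A  J  J  J  A  J  U  A  W  A
 ·  0  0  0  0  0  0  0  0  0  0  0
 A  0  1  1  1  1  1  1  1  1  1  1
 A  0  1  1  1  1  2  2  2  2  2  2
 A  0  1  1  1  1  2  2  2  3  3  3
 W  0  1  1  1  1  2  2  2  3  4  4
 J  0  1  2  2  2  2  3  3  3  4  4
 W  0  1  2  2  2  2  3  3  3  4  4
 U  0  1  2  2  2  2  3  4  4  4  4
 A  0  1  2  2  2  3  3  4  5  5  5
 A  0  1  2  2  2  3  3  4  5  5  6
 U  0  1  2  2  2  3  3  4  5  5  6
 W  0  1  2  2  2  3  3  4  5  6  6
dp[11][10] = 6. One LCS (by backtracking along matches): AAJUAA.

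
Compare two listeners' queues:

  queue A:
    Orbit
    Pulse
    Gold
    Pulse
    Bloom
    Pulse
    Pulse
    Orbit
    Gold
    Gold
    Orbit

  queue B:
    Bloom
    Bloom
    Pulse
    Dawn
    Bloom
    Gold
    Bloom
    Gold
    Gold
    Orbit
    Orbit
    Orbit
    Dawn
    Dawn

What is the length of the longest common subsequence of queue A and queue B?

One common subsequence of length 6: Pulse (queue A #2, queue B #3); then Gold (queue A #3, queue B #6); then Bloom (queue A #5, queue B #7); then Gold (queue A #9, queue B #8); then Gold (queue A #10, queue B #9); then Orbit (queue A #11, queue B #12). The LCS DP gives dp[11][14] = 6, so this is optimal.

6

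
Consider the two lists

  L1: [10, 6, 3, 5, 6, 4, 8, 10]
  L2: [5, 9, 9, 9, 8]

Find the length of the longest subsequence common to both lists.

Taking 5 [4,1] → 8 [7,5] gives a common subsequence of length 2. Since dp[8][5] = 2, nothing longer is possible.

2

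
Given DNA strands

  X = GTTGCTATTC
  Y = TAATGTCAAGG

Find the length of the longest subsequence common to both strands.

Pick T at X[2]=Y[1], then T at X[3]=Y[4], then G at X[4]=Y[5], then C at X[5]=Y[7], then A at X[7]=Y[9]; all 5 bases appear in both, in order. The LCS DP gives dp[10][11] = 5, so this is optimal.

5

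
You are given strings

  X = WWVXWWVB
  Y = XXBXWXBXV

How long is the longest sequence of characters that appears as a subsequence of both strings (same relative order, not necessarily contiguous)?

3

Let dp[i][j] be the LCS length of the first i characters of X and the first j characters of Y. dp[i][j] = dp[i-1][j-1]+1 when the i-th and j-th characters match, else max(dp[i-1][j], dp[i][j-1]).
    ·  X  X  B  X  W  X  B  X  V
 ·  0  0  0  0  0  0  0  0  0  0
 W  0  0  0  0  0  1  1  1  1  1
 W  0  0  0  0  0  1  1  1  1  1
 V  0  0  0  0  0  1  1  1  1  2
 X  0  1  1  1  1  1  2  2  2  2
 W  0  1  1  1  1  2  2  2  2  2
 W  0  1  1  1  1  2  2  2  2  2
 V  0  1  1  1  1  2  2  2  2  3
 B  0  1  1  2  2  2  2  3  3  3
dp[8][9] = 3. One LCS (by backtracking along matches): WXV.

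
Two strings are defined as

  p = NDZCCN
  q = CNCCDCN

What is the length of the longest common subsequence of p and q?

Let dp[i][j] be the LCS length of the first i characters of p and the first j characters of q. dp[i][j] = dp[i-1][j-1]+1 when the i-th and j-th characters match, else max(dp[i-1][j], dp[i][j-1]).
    ·  C  N  C  C  D  C  N
 ·  0  0  0  0  0  0  0  0
 N  0  0  1  1  1  1  1  1
 D  0  0  1  1  1  2  2  2
 Z  0  0  1  1  1  2  2  2
 C  0  1  1  2  2  2  3  3
 C  0  1  1  2  3  3  3  3
 N  0  1  2  2  3  3  3  4
dp[6][7] = 4. One LCS (by backtracking along matches): NDCN.

4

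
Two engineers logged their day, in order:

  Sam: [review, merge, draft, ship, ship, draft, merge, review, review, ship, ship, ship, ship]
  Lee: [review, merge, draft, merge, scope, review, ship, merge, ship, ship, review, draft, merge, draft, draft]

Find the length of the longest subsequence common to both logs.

Match review (Sam #1, Lee #1) → merge (Sam #2, Lee #2) → draft (Sam #6, Lee #3) → merge (Sam #7, Lee #4) → review (Sam #9, Lee #6) → ship (Sam #10, Lee #7) → ship (Sam #11, Lee #9) → ship (Sam #12, Lee #10) — 8 tasks in the same relative order in both. Since dp[13][15] = 8, nothing longer is possible.

8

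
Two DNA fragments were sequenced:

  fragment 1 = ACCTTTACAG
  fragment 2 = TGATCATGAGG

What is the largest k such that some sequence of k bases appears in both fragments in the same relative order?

Let dp[i][j] be the LCS length of the first i bases of fragment 1 and the first j bases of fragment 2. dp[i][j] = dp[i-1][j-1]+1 when the i-th and j-th bases match, else max(dp[i-1][j], dp[i][j-1]).
    ·  T  G  A  T  C  A  T  G  A  G  G
 ·  0  0  0  0  0  0  0  0  0  0  0  0
 A  0  0  0  1  1  1  1  1  1  1  1  1
 C  0  0  0  1  1  2  2  2  2  2  2  2
 C  0  0  0  1  1  2  2  2  2  2  2  2
 T  0  1  1  1  2  2  2  3  3  3  3  3
 T  0  1  1  1  2  2  2  3  3  3  3  3
 T  0  1  1  1  2  2  2  3  3  3  3  3
 A  0  1  1  2  2  2  3  3  3  4  4  4
 C  0  1  1  2  2  3  3  3  3  4  4  4
 A  0  1  1  2  2  3  4  4  4  4  4  4
 G  0  1  2  2  2  3  4  4  5  5  5  5
dp[10][11] = 5. One LCS (by backtracking along matches): ACTAG.

5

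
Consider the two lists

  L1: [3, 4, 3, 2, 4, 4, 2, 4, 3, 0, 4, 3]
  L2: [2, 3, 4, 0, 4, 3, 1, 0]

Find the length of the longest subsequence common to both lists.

Match 3 [1,2], 4 [2,3], 4 [8,5], 3 [9,6], 0 [10,8] — 5 values in the same relative order in both. dp[12][8] = 5 confirms this is the maximum.

5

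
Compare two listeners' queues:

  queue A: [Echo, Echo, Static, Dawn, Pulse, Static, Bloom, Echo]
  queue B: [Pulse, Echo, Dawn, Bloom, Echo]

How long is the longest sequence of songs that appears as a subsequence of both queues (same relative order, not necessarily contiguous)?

One common subsequence of length 4: Echo [2,2]; then Dawn [4,3]; then Bloom [7,4]; then Echo [8,5], and the DP table's final entry dp[8][5] is also 4, so no common subsequence is longer.

4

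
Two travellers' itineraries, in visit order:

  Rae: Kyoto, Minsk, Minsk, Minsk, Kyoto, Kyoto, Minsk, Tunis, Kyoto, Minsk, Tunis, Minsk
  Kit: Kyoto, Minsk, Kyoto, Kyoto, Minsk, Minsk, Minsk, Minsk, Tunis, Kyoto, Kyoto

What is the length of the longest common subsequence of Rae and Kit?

One common subsequence of length 7: Kyoto (Rae #1, Kit #4), Minsk (Rae #2, Kit #5), Minsk (Rae #3, Kit #6), Minsk (Rae #4, Kit #7), Minsk (Rae #7, Kit #8), Tunis (Rae #8, Kit #9), Kyoto (Rae #9, Kit #11). The LCS DP gives dp[12][11] = 7, so this is optimal.

7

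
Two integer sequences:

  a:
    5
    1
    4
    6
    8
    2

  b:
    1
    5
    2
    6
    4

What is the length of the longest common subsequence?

2

Match 5 (a #1, b #2), then 4 (a #3, b #5) — 2 values in the same relative order in both. Since dp[6][5] = 2, nothing longer is possible.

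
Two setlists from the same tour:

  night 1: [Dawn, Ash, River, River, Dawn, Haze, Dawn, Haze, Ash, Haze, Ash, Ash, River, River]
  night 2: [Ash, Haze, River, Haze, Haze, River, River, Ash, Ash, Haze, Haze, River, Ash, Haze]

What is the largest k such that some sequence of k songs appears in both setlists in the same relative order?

Match Ash (night 1 #2, night 2 #1) → River (night 1 #3, night 2 #6) → River (night 1 #4, night 2 #7) → Haze (night 1 #6, night 2 #10) → Haze (night 1 #8, night 2 #11) → Ash (night 1 #9, night 2 #13) → Haze (night 1 #10, night 2 #14) — 7 songs in the same relative order in both, and the DP table's final entry dp[14][14] is also 7, so no common subsequence is longer.

7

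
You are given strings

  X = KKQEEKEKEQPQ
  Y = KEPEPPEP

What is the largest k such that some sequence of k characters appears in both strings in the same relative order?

5

One common subsequence of length 5: K [2,1], E [4,2], E [5,4], E [9,7], P [11,8]. dp[12][8] = 5 confirms this is the maximum.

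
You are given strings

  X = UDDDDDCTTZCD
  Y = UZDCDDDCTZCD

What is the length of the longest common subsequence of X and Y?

10

Taking U [1,1]; then D [2,3]; then D [4,5]; then D [5,6]; then D [6,7]; then C [7,8]; then T [9,9]; then Z [10,10]; then C [11,11]; then D [12,12] gives a common subsequence of length 10. The LCS DP gives dp[12][12] = 10, so this is optimal.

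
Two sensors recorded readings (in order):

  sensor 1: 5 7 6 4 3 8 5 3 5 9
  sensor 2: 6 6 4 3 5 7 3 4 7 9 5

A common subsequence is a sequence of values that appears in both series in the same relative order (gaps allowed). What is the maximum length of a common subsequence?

Taking 6 [3,2], then 4 [4,3], then 3 [5,4], then 5 [7,5], then 3 [8,7], then 5 [9,11] gives a common subsequence of length 6. dp[10][11] = 6 confirms this is the maximum.

6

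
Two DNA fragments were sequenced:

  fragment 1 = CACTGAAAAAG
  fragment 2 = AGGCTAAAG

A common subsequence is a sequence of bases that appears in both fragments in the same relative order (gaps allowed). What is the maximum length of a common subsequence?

7

Pick A [2,1], then C [3,4], then T [4,5], then A [8,6], then A [9,7], then A [10,8], then G [11,9]; all 7 bases appear in both, in order. dp[11][9] = 7 confirms this is the maximum.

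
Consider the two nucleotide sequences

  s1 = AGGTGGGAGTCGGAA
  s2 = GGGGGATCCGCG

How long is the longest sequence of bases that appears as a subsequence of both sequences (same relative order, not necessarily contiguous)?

Taking G (s1 #2, s2 #1), G (s1 #3, s2 #2), G (s1 #5, s2 #3), G (s1 #6, s2 #4), G (s1 #7, s2 #5), A (s1 #8, s2 #6), T (s1 #10, s2 #7), C (s1 #11, s2 #9), G (s1 #12, s2 #10), G (s1 #13, s2 #12) gives a common subsequence of length 10. Since dp[15][12] = 10, nothing longer is possible.

10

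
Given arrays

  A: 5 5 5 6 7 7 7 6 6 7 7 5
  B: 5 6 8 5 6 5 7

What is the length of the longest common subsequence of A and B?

Let dp[i][j] be the LCS length of the first i values of A and the first j values of B. dp[i][j] = dp[i-1][j-1]+1 when the i-th and j-th values match, else max(dp[i-1][j], dp[i][j-1]).
    ·  5  6  8  5  6  5  7
 ·  0  0  0  0  0  0  0  0
 5  0  1  1  1  1  1  1  1
 5  0  1  1  1  2  2  2  2
 5  0  1  1  1  2  2  3  3
 6  0  1  2  2  2  3  3  3
 7  0  1  2  2  2  3  3  4
 7  0  1  2  2  2  3  3  4
 7  0  1  2  2  2  3  3  4
 6  0  1  2  2  2  3  3  4
 6  0  1  2  2  2  3  3  4
 7  0  1  2  2  2  3  3  4
 7  0  1  2  2  2  3  3  4
 5  0  1  2  2  3  3  4  4
dp[12][7] = 4. One LCS (by backtracking along matches): 5, 5, 5, 7.

4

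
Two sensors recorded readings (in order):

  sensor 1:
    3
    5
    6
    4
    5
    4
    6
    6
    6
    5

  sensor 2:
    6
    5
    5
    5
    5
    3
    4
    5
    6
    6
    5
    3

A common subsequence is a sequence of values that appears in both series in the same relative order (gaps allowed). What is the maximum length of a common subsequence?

6

One common subsequence of length 6: 3 [1,6], then 4 [4,7], then 5 [5,8], then 6 [8,9], then 6 [9,10], then 5 [10,11]. dp[10][12] = 6 confirms this is the maximum.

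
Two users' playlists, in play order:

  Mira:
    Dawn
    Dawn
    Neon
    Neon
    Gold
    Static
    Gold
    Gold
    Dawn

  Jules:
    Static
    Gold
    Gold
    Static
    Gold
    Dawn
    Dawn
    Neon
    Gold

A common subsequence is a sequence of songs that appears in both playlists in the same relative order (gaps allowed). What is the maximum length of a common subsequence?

Taking Dawn at Mira[1]=Jules[6], Dawn at Mira[2]=Jules[7], Neon at Mira[4]=Jules[8], Gold at Mira[8]=Jules[9] gives a common subsequence of length 4, and the DP table's final entry dp[9][9] is also 4, so no common subsequence is longer.

4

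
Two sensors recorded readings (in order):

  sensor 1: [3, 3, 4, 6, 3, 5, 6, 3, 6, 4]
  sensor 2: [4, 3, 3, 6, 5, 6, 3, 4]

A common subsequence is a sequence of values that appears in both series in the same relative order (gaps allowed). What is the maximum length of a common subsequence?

7

Let dp[i][j] be the LCS length of the first i values of sensor 1 and the first j values of sensor 2. dp[i][j] = dp[i-1][j-1]+1 when the i-th and j-th values match, else max(dp[i-1][j], dp[i][j-1]).
    ·  4  3  3  6  5  6  3  4
 ·  0  0  0  0  0  0  0  0  0
 3  0  0  1  1  1  1  1  1  1
 3  0  0  1  2  2  2  2  2  2
 4  0  1  1  2  2  2  2  2  3
 6  0  1  1  2  3  3  3  3  3
 3  0  1  2  2  3  3  3  4  4
 5  0  1  2  2  3  4  4  4  4
 6  0  1  2  2  3  4  5  5  5
 3  0  1  2  3  3  4  5  6  6
 6  0  1  2  3  4  4  5  6  6
 4  0  1  2  3  4  4  5  6  7
dp[10][8] = 7. One LCS (by backtracking along matches): 3, 3, 6, 5, 6, 3, 4.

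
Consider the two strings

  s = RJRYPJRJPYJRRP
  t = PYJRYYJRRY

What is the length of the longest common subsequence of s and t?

7

One common subsequence of length 7: J at s[2]=t[3], R at s[3]=t[4], Y at s[4]=t[5], Y at s[10]=t[6], J at s[11]=t[7], R at s[12]=t[8], R at s[13]=t[9], and the DP table's final entry dp[14][10] is also 7, so no common subsequence is longer.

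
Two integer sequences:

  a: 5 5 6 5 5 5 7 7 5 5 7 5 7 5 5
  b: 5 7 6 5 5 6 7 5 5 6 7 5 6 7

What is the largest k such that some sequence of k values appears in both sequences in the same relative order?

Taking 5 (a #1, b #1), then 6 (a #3, b #3), then 5 (a #4, b #4), then 5 (a #5, b #5), then 7 (a #8, b #7), then 5 (a #9, b #8), then 5 (a #10, b #9), then 7 (a #11, b #11), then 5 (a #12, b #12), then 7 (a #13, b #14) gives a common subsequence of length 10. dp[15][14] = 10 confirms this is the maximum.

10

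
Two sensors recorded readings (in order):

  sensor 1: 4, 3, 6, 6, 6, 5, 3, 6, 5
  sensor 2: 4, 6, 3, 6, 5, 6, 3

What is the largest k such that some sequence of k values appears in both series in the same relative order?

5

Pick 4 (sensor 1 #1, sensor 2 #1), 3 (sensor 1 #2, sensor 2 #3), 6 (sensor 1 #3, sensor 2 #4), 6 (sensor 1 #5, sensor 2 #6), 3 (sensor 1 #7, sensor 2 #7); all 5 values appear in both, in order. dp[9][7] = 5 confirms this is the maximum.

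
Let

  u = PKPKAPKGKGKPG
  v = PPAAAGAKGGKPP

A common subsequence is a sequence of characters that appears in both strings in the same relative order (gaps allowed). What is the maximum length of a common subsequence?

8

Pick P at u[1]=v[1]; then P at u[3]=v[2]; then A at u[5]=v[7]; then K at u[7]=v[8]; then G at u[8]=v[9]; then G at u[10]=v[10]; then K at u[11]=v[11]; then P at u[12]=v[13]; all 8 characters appear in both, in order. dp[13][13] = 8 confirms this is the maximum.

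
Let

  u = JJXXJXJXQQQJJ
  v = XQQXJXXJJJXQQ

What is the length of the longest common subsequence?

Match J (u #2, v #5); then X (u #3, v #6); then X (u #4, v #7); then J (u #5, v #9); then J (u #7, v #10); then X (u #8, v #11); then Q (u #10, v #12); then Q (u #11, v #13) — 8 characters in the same relative order in both. dp[13][13] = 8 confirms this is the maximum.

8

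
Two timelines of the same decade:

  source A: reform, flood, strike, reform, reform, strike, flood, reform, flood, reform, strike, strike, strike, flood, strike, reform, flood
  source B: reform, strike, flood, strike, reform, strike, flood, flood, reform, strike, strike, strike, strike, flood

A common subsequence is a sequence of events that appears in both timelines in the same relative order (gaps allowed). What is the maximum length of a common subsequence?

13

One common subsequence of length 13: reform at source A[1]=source B[1], flood at source A[2]=source B[3], strike at source A[3]=source B[4], reform at source A[5]=source B[5], strike at source A[6]=source B[6], flood at source A[7]=source B[7], flood at source A[9]=source B[8], reform at source A[10]=source B[9], strike at source A[11]=source B[10], strike at source A[12]=source B[11], strike at source A[13]=source B[12], strike at source A[15]=source B[13], flood at source A[17]=source B[14]. dp[17][14] = 13 confirms this is the maximum.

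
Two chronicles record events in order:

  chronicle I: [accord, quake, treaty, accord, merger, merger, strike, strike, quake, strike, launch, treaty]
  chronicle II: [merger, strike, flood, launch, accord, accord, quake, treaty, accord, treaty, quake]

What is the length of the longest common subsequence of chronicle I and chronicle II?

Pick accord (chronicle I #1, chronicle II #6) → quake (chronicle I #2, chronicle II #7) → treaty (chronicle I #3, chronicle II #8) → accord (chronicle I #4, chronicle II #9) → quake (chronicle I #9, chronicle II #11); all 5 events appear in both, in order. dp[12][11] = 5 confirms this is the maximum.

5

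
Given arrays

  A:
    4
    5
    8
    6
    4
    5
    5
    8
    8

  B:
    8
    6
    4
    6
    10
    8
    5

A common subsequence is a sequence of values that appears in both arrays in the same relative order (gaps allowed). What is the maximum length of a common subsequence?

Let dp[i][j] be the LCS length of the first i values of A and the first j values of B. dp[i][j] = dp[i-1][j-1]+1 when the i-th and j-th values match, else max(dp[i-1][j], dp[i][j-1]).
    ·  8  6  4  6 10  8  5
 ·  0  0  0  0  0  0  0  0
 4  0  0  0  1  1  1  1  1
 5  0  0  0  1  1  1  1  2
 8  0  1  1  1  1  1  2  2
 6  0  1  2  2  2  2  2  2
 4  0  1  2  3  3  3  3  3
 5  0  1  2  3  3  3  3  4
 5  0  1  2  3  3  3  3  4
 8  0  1  2  3  3  3  4  4
 8  0  1  2  3  3  3  4  4
dp[9][7] = 4. One LCS (by backtracking along matches): 8, 6, 4, 5.

4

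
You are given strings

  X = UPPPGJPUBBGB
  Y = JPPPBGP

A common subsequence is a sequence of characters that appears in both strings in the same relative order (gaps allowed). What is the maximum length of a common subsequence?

5

Match P [2,2], P [3,3], P [4,4], G [5,6], P [7,7] — 5 characters in the same relative order in both. Since dp[12][7] = 5, nothing longer is possible.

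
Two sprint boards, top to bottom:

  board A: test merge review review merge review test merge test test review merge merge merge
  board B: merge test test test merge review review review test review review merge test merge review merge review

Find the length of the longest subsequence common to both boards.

10

Match test at board A[1]=board B[4], then merge at board A[2]=board B[5], then review at board A[3]=board B[6], then review at board A[4]=board B[7], then review at board A[6]=board B[8], then test at board A[7]=board B[9], then merge at board A[8]=board B[12], then test at board A[9]=board B[13], then review at board A[11]=board B[15], then merge at board A[12]=board B[16] — 10 tasks in the same relative order in both, and the DP table's final entry dp[14][17] is also 10, so no common subsequence is longer.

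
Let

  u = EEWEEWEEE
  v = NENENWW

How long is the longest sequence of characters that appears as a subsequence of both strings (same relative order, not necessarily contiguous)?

4

Pick E [1,2], E [2,4], W [3,6], W [6,7]; all 4 characters appear in both, in order. dp[9][7] = 4 confirms this is the maximum.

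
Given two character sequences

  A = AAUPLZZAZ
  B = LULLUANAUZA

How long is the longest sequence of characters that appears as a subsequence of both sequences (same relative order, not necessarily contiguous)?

Pick A [1,6], A [2,8], U [3,9], Z [7,10], A [8,11]; all 5 characters appear in both, in order, and the DP table's final entry dp[9][11] is also 5, so no common subsequence is longer.

5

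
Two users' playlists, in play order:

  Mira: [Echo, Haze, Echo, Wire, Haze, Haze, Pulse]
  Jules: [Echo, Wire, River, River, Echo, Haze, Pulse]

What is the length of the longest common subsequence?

Match Echo [1,1] → Echo [3,5] → Haze [6,6] → Pulse [7,7] — 4 songs in the same relative order in both. Since dp[7][7] = 4, nothing longer is possible.

4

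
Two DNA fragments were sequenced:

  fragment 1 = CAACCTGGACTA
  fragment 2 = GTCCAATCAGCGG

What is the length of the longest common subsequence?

Pick C (fragment 1 #1, fragment 2 #4); then A (fragment 1 #2, fragment 2 #5); then A (fragment 1 #3, fragment 2 #6); then C (fragment 1 #4, fragment 2 #8); then C (fragment 1 #5, fragment 2 #11); then G (fragment 1 #7, fragment 2 #12); then G (fragment 1 #8, fragment 2 #13); all 7 bases appear in both, in order. dp[12][13] = 7 confirms this is the maximum.

7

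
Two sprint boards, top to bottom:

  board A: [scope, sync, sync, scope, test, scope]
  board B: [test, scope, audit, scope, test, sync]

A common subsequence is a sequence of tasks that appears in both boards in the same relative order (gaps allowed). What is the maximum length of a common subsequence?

3

Pick scope [1,2] → scope [4,4] → test [5,5]; all 3 tasks appear in both, in order. Since dp[6][6] = 3, nothing longer is possible.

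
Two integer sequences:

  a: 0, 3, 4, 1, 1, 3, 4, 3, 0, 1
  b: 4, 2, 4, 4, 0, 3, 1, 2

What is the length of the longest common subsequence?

Taking 4 [3,3], 4 [7,4], 3 [8,6], 1 [10,7] gives a common subsequence of length 4. The LCS DP gives dp[10][8] = 4, so this is optimal.

4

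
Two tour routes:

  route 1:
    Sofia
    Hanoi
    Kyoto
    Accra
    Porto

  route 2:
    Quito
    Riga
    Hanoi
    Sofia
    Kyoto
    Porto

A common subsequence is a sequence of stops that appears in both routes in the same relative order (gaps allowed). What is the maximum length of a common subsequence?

Pick Sofia (route 1 #1, route 2 #4), then Kyoto (route 1 #3, route 2 #5), then Porto (route 1 #5, route 2 #6); all 3 stops appear in both, in order, and the DP table's final entry dp[5][6] is also 3, so no common subsequence is longer.

3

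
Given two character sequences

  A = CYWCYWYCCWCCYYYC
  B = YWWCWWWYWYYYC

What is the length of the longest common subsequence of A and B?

10

Pick Y (A #2, B #1), W (A #3, B #3), C (A #4, B #4), W (A #6, B #7), Y (A #7, B #8), W (A #10, B #9), Y (A #13, B #10), Y (A #14, B #11), Y (A #15, B #12), C (A #16, B #13); all 10 characters appear in both, in order. dp[16][13] = 10 confirms this is the maximum.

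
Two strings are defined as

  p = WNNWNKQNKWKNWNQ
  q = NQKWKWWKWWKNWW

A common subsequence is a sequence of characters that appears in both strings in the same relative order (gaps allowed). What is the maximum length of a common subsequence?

8

Taking N [2,1], W [4,4], K [6,5], K [9,8], W [10,10], K [11,11], N [12,12], W [13,14] gives a common subsequence of length 8, and the DP table's final entry dp[15][14] is also 8, so no common subsequence is longer.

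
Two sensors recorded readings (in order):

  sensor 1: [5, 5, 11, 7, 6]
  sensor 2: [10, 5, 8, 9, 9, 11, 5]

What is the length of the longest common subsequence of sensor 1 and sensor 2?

2

One common subsequence of length 2: 5 (sensor 1 #1, sensor 2 #2); then 5 (sensor 1 #2, sensor 2 #7). dp[5][7] = 2 confirms this is the maximum.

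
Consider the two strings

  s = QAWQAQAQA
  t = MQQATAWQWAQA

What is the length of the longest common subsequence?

7

Let dp[i][j] be the LCS length of the first i characters of s and the first j characters of t. dp[i][j] = dp[i-1][j-1]+1 when the i-th and j-th characters match, else max(dp[i-1][j], dp[i][j-1]).
    ·  M  Q  Q  A  T  A  W  Q  W  A  Q  A
 ·  0  0  0  0  0  0  0  0  0  0  0  0  0
 Q  0  0  1  1  1  1  1  1  1  1  1  1  1
 A  0  0  1  1  2  2  2  2  2  2  2  2  2
 W  0  0  1  1  2  2  2  3  3  3  3  3  3
 Q  0  0  1  2  2  2  2  3  4  4  4  4  4
 A  0  0  1  2  3  3  3  3  4  4  5  5  5
 Q  0  0  1  2  3  3  3  3  4  4  5  6  6
 A  0  0  1  2  3  3  4  4  4  4  5  6  7
 Q  0  0  1  2  3  3  4  4  5  5  5  6  7
 A  0  0  1  2  3  3  4  4  5  5  6  6  7
dp[9][12] = 7. One LCS (by backtracking along matches): QAWQAQA.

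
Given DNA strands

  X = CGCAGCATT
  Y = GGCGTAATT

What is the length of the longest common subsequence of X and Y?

6

One common subsequence of length 6: C (X #1, Y #3) → G (X #2, Y #4) → A (X #4, Y #6) → A (X #7, Y #7) → T (X #8, Y #8) → T (X #9, Y #9). dp[9][9] = 6 confirms this is the maximum.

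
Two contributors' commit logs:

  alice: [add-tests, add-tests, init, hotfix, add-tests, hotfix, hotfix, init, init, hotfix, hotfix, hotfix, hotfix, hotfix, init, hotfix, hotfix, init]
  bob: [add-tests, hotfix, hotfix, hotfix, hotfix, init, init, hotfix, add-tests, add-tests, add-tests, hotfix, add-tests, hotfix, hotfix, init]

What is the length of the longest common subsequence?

Match add-tests [1,1], hotfix [4,3], hotfix [6,4], hotfix [7,5], init [8,6], init [9,7], hotfix [10,8], hotfix [11,12], hotfix [16,14], hotfix [17,15], init [18,16] — 11 commits in the same relative order in both. The LCS DP gives dp[18][16] = 11, so this is optimal.

11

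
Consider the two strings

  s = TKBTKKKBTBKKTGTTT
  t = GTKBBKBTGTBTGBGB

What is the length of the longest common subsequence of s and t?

Taking T (s #1, t #2), K (s #2, t #3), B (s #3, t #5), K (s #7, t #6), B (s #8, t #7), T (s #9, t #10), B (s #10, t #11), T (s #13, t #12), G (s #14, t #15) gives a common subsequence of length 9. Since dp[17][16] = 9, nothing longer is possible.

9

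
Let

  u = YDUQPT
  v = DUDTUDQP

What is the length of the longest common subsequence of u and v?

4

One common subsequence of length 4: D [2,3], then U [3,5], then Q [4,7], then P [5,8], and the DP table's final entry dp[6][8] is also 4, so no common subsequence is longer.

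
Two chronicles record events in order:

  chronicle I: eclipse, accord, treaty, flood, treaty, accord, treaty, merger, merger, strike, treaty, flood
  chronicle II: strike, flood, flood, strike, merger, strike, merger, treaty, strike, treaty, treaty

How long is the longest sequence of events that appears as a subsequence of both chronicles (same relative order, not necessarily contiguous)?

One common subsequence of length 5: flood (chronicle I #4, chronicle II #3) → merger (chronicle I #8, chronicle II #5) → merger (chronicle I #9, chronicle II #7) → strike (chronicle I #10, chronicle II #9) → treaty (chronicle I #11, chronicle II #11). Since dp[12][11] = 5, nothing longer is possible.

5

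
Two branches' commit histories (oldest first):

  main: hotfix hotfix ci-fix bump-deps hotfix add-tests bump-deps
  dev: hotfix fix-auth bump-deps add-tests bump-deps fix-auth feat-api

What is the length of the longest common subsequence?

4

Pick hotfix [1,1] → bump-deps [4,3] → add-tests [6,4] → bump-deps [7,5]; all 4 commits appear in both, in order, and the DP table's final entry dp[7][7] is also 4, so no common subsequence is longer.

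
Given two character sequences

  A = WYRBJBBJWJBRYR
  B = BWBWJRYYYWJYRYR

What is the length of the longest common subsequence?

Pick W (A #1, B #2); then B (A #4, B #3); then J (A #5, B #5); then W (A #9, B #10); then J (A #10, B #11); then R (A #12, B #13); then Y (A #13, B #14); then R (A #14, B #15); all 8 characters appear in both, in order. dp[14][15] = 8 confirms this is the maximum.

8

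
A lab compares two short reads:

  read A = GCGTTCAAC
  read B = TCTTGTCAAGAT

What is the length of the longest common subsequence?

6

Let dp[i][j] be the LCS length of the first i bases of read A and the first j bases of read B. dp[i][j] = dp[i-1][j-1]+1 when the i-th and j-th bases match, else max(dp[i-1][j], dp[i][j-1]).
    ·  T  C  T  T  G  T  C  A  A  G  A  T
 ·  0  0  0  0  0  0  0  0  0  0  0  0  0
 G  0  0  0  0  0  1  1  1  1  1  1  1  1
 C  0  0  1  1  1  1  1  2  2  2  2  2  2
 G  0  0  1  1  1  2  2  2  2  2  3  3  3
 T  0  1  1  2  2  2  3  3  3  3  3  3  4
 T  0  1  1  2  3  3  3  3  3  3  3  3  4
 C  0  1  2  2  3  3  3  4  4  4  4  4  4
 A  0  1  2  2  3  3  3  4  5  5  5  5  5
 A  0  1  2  2  3  3  3  4  5  6  6  6  6
 C  0  1  2  2  3  3  3  4  5  6  6  6  6
dp[9][12] = 6. One LCS (by backtracking along matches): CGTCAA.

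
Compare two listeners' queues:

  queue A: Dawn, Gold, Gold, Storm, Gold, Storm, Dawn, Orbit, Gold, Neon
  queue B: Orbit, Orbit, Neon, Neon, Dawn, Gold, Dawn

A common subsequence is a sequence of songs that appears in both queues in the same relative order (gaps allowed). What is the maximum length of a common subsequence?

Taking Dawn at queue A[1]=queue B[5], Gold at queue A[5]=queue B[6], Dawn at queue A[7]=queue B[7] gives a common subsequence of length 3. The LCS DP gives dp[10][7] = 3, so this is optimal.

3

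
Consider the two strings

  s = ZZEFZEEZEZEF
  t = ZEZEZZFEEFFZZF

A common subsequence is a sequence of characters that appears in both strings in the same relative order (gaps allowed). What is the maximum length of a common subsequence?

9

One common subsequence of length 9: Z [1,1] → Z [2,3] → E [3,4] → F [4,7] → E [6,8] → E [7,9] → Z [8,12] → Z [10,13] → F [12,14]. The LCS DP gives dp[12][14] = 9, so this is optimal.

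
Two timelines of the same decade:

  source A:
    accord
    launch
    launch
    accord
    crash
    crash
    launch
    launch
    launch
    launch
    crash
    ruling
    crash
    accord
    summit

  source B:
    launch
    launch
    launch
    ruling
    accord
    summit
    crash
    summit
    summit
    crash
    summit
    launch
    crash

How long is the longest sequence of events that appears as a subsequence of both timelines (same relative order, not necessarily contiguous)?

One common subsequence of length 7: launch (source A #2, source B #2); then launch (source A #3, source B #3); then accord (source A #4, source B #5); then crash (source A #5, source B #7); then crash (source A #6, source B #10); then launch (source A #10, source B #12); then crash (source A #13, source B #13). dp[15][13] = 7 confirms this is the maximum.

7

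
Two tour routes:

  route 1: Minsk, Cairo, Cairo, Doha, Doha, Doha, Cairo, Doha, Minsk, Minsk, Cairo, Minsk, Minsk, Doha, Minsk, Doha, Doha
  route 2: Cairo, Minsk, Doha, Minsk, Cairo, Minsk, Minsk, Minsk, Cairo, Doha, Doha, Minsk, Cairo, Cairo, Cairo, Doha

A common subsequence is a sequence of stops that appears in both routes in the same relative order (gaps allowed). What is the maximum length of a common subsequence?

Taking Minsk at route 1[1]=route 2[2], Doha at route 1[4]=route 2[3], Cairo at route 1[7]=route 2[5], Minsk at route 1[9]=route 2[7], Minsk at route 1[10]=route 2[8], Cairo at route 1[11]=route 2[9], Doha at route 1[14]=route 2[11], Minsk at route 1[15]=route 2[12], Doha at route 1[17]=route 2[16] gives a common subsequence of length 9. Since dp[17][16] = 9, nothing longer is possible.

9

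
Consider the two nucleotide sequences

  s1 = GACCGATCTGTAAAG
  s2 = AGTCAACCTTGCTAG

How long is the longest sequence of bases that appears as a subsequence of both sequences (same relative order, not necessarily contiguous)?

10

Taking G at s1[1]=s2[2], then A at s1[2]=s2[6], then C at s1[3]=s2[7], then C at s1[4]=s2[8], then T at s1[7]=s2[9], then T at s1[9]=s2[10], then G at s1[10]=s2[11], then T at s1[11]=s2[13], then A at s1[14]=s2[14], then G at s1[15]=s2[15] gives a common subsequence of length 10, and the DP table's final entry dp[15][15] is also 10, so no common subsequence is longer.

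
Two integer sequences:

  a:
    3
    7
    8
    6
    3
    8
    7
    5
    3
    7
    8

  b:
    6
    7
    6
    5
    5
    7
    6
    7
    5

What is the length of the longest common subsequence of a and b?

4

Pick 7 [2,6], then 6 [4,7], then 7 [7,8], then 5 [8,9]; all 4 values appear in both, in order, and the DP table's final entry dp[11][9] is also 4, so no common subsequence is longer.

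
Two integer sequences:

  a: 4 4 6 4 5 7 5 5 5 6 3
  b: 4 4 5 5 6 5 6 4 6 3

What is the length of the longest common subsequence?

Let dp[i][j] be the LCS length of the first i values of a and the first j values of b. dp[i][j] = dp[i-1][j-1]+1 when the i-th and j-th values match, else max(dp[i-1][j], dp[i][j-1]).
    ·  4  4  5  5  6  5  6  4  6  3
 ·  0  0  0  0  0  0  0  0  0  0  0
 4  0  1  1  1  1  1  1  1  1  1  1
 4  0  1  2  2  2  2  2  2  2  2  2
 6  0  1  2  2  2  3  3  3  3  3  3
 4  0  1  2  2  2  3  3  3  4  4  4
 5  0  1  2  3  3  3  4  4  4  4  4
 7  0  1  2  3  3  3  4  4  4  4  4
 5  0  1  2  3  4  4  4  4  4  4  4
 5  0  1  2  3  4  4  5  5  5  5  5
 5  0  1  2  3  4  4  5  5  5  5  5
 6  0  1  2  3  4  5  5  6  6  6  6
 3  0  1  2  3  4  5  5  6  6  6  7
dp[11][10] = 7. One LCS (by backtracking along matches): 4, 4, 5, 5, 5, 6, 3.

7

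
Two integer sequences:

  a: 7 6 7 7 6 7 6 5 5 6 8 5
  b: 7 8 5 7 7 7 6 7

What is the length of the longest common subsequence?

5

Match 7 [1,4]; then 7 [3,5]; then 7 [4,6]; then 6 [5,7]; then 7 [6,8] — 5 values in the same relative order in both, and the DP table's final entry dp[12][8] is also 5, so no common subsequence is longer.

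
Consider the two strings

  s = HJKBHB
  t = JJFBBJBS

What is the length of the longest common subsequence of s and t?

Let dp[i][j] be the LCS length of the first i characters of s and the first j characters of t. dp[i][j] = dp[i-1][j-1]+1 when the i-th and j-th characters match, else max(dp[i-1][j], dp[i][j-1]).
    ·  J  J  F  B  B  J  B  S
 ·  0  0  0  0  0  0  0  0  0
 H  0  0  0  0  0  0  0  0  0
 J  0  1  1  1  1  1  1  1  1
 K  0  1  1  1  1  1  1  1  1
 B  0  1  1  1  2  2  2  2  2
 H  0  1  1  1  2  2  2  2  2
 B  0  1  1  1  2  3  3  3  3
dp[6][8] = 3. One LCS (by backtracking along matches): JBB.

3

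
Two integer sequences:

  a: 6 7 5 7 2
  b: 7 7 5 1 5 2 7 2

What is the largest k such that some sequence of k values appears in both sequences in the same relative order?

Let dp[i][j] be the LCS length of the first i values of a and the first j values of b. dp[i][j] = dp[i-1][j-1]+1 when the i-th and j-th values match, else max(dp[i-1][j], dp[i][j-1]).
    ·  7  7  5  1  5  2  7  2
 ·  0  0  0  0  0  0  0  0  0
 6  0  0  0  0  0  0  0  0  0
 7  0  1  1  1  1  1  1  1  1
 5  0  1  1  2  2  2  2  2  2
 7  0  1  2  2  2  2  2  3  3
 2  0  1  2  2  2  2  3  3  4
dp[5][8] = 4. One LCS (by backtracking along matches): 7, 5, 7, 2.

4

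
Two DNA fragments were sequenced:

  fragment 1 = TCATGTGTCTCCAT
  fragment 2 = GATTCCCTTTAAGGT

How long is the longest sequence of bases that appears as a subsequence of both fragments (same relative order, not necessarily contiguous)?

8

Pick A at fragment 1[3]=fragment 2[2], then T at fragment 1[6]=fragment 2[3], then T at fragment 1[8]=fragment 2[4], then C at fragment 1[9]=fragment 2[5], then C at fragment 1[11]=fragment 2[6], then C at fragment 1[12]=fragment 2[7], then A at fragment 1[13]=fragment 2[12], then T at fragment 1[14]=fragment 2[15]; all 8 bases appear in both, in order. The LCS DP gives dp[14][15] = 8, so this is optimal.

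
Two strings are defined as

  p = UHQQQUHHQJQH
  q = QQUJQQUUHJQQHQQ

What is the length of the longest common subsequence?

Taking U at p[1]=q[3], Q at p[3]=q[5], Q at p[4]=q[6], U at p[6]=q[8], H at p[7]=q[9], H at p[8]=q[13], Q at p[9]=q[14], Q at p[11]=q[15] gives a common subsequence of length 8. The LCS DP gives dp[12][15] = 8, so this is optimal.

8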